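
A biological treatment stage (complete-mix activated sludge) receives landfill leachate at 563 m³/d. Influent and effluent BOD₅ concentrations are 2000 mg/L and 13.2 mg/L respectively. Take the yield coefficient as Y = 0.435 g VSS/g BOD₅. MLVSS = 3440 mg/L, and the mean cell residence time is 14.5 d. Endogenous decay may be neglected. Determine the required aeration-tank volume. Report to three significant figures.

Biomass mass balance (decay neglected): V·X = Y·Q·(S₀ − S)·θ_c, so V = 0.435 × 563 × (2000 − 13.2) × 14.5 / 3440 = 2051 m³.

V ≈ 2050 m³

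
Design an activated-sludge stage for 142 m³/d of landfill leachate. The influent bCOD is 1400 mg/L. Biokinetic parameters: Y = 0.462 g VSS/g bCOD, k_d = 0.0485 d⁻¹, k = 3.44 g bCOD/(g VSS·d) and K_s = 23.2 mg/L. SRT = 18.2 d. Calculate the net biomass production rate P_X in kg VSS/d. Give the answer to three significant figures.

From the Monod/SRT balance for a CMAS, S = K_s·(1+k_d θ_c)/[θ_c·(Y k − k_d) − 1] = 23.2 × (1 + 0.0485 × 18.2) / [18.2 × (0.462 × 3.44 − 0.0485) − 1] = 43.68 / 27.04 = 1.615 mg/L.
The observed yield is Y_obs = Y/(1 + k_d·θ_c) = 0.462 / (1 + 0.0485 × 18.2) = 0.462 / 1.883 = 0.2454 g VSS per g bCOD removed.
Q·(S₀ − S) = 142 × (1400 − 1.62) × 10⁻³ = 198.6 kg/d removed.
P_X = Y_obs · Q(S₀ − S) = 0.2454 × 198.6 = 48.73 kg VSS/d.

P_X ≈ 48.7 kg VSS/d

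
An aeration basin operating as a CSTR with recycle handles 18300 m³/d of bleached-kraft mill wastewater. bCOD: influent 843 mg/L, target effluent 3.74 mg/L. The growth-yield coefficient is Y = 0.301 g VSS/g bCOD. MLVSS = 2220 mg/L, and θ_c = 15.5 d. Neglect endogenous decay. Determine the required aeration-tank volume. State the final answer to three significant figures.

Biomass mass balance (decay neglected): V·X = Y·Q·(S₀ − S)·θ_c, so V = 0.301 × 18300 × (843 − 3.74) × 15.5 / 2220 = 32277 m³.

V ≈ 32300 m³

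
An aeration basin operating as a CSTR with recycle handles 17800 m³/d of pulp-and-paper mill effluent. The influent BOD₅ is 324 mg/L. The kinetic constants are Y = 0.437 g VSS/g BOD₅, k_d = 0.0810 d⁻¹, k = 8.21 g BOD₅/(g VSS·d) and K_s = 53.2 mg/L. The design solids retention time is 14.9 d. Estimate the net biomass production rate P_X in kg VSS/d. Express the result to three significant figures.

P_X ≈ 1130 kg VSS/d

Effluent substrate depends only on kinetics and SRT: S = K_s(1 + k_d θ_c) / [θ_c(Yk − k_d) − 1] = 53.2 × (1 + 0.0810 × 14.9) / [14.9 × (0.437 × 8.21 − 0.0810) − 1] = 117.4 / 51.25 = 2.291 mg/L.
The observed yield is Y_obs = Y/(1 + k_d·θ_c) = 0.437 / (1 + 0.0810 × 14.9) = 0.437 / 2.207 = 0.1980 g VSS per g BOD₅ removed.
Q·(S₀ − S) = 17800 × (324 − 2.29) × 10⁻³ = 5726 kg/d removed.
Biomass produced: P_X = Y_obs·Q·ΔS = 0.1980 × 5726 ≈ 1134 kg VSS/d.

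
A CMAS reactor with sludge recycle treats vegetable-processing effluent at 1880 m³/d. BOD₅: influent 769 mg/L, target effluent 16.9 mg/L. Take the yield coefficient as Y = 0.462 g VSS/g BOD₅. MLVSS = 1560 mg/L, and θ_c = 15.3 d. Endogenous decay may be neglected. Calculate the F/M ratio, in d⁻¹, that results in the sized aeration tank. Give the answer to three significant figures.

F/M ≈ 0.145 d⁻¹

With k_d = 0 the design equation reduces to V = Y Q (S₀−S) θ_c / X = 0.462 × 1880 × (769 − 16.9) × 15.3 / 1560 = 6407 m³.
F/M = applied load / biomass = Q·S₀/(V·X) = 1880 × 769 / (6407 × 1560) = 0.1446 d⁻¹.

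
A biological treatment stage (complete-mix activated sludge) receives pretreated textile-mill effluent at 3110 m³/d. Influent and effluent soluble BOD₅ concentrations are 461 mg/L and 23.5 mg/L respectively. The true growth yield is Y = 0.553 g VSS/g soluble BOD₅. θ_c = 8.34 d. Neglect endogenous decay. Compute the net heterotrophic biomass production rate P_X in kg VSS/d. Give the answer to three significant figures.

No decay correction is needed, so Y_obs = Y = 0.553.
ΔS = 461 − 23.5 = 437.5 mg/L, so the substrate removal rate is 3110 × 437.5/1000 = 1361 kg soluble BOD₅/d.
Net biomass production P_X = Y_obs × Q·(S₀ − S) = 0.5530 × 1361 = 752.4 kg VSS/d.

P_X ≈ 752 kg VSS/d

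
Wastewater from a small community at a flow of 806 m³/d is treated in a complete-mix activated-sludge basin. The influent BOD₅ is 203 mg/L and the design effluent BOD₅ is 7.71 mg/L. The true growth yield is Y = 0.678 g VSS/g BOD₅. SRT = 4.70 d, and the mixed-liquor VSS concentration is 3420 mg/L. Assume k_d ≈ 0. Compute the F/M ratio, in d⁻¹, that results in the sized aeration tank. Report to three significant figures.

Biomass mass balance (decay neglected): V·X = Y·Q·(S₀ − S)·θ_c, so V = 0.678 × 806 × (203 − 7.71) × 4.70 / 3420 = 146.7 m³.
F/M = applied load / biomass = Q·S₀/(V·X) = 806 × 203 / (146.7 × 3420) = 0.3262 d⁻¹.

F/M ≈ 0.326 d⁻¹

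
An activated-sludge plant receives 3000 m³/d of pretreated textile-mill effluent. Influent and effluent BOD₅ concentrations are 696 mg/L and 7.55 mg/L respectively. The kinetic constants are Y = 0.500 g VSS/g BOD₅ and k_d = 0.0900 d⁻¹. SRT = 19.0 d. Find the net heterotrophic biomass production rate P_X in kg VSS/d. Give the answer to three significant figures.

P_X ≈ 381 kg VSS/d

Observed yield with endogenous decay: Y_obs = Y / (1 + k_d·θ_c) = 0.500 / (1 + 0.0900 × 19.0) = 0.500 / 2.710 = 0.1845 g VSS/g BOD₅.
ΔS = 696 − 7.55 = 688.5 mg/L, so the substrate removal rate is 3000 × 688.5/1000 = 2065 kg BOD₅/d.
P_X = Y_obs · Q(S₀ − S) = 0.1845 × 2065 = 381.1 kg VSS/d.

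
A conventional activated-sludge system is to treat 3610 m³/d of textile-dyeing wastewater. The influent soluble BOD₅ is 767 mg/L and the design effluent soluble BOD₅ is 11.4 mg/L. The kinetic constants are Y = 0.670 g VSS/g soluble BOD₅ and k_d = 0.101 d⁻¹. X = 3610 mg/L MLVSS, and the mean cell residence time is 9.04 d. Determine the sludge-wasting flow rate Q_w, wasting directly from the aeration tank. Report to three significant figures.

Steady-state biomass mass balance: V·X·(1 + k_d·θ_c) = Y·Q·(S₀ − S)·θ_c, so V = 0.670 × 3610 × (767 − 11.4) × 9.04 / [3610 × (1 + 0.101 × 9.04)] = 1.65×10^7 / 6906 = 2392 m³.
For wasting at MLVSS concentration, Q_w = V/θ_c = 2392/9.04 = 264.6 m³/d.

Q_w ≈ 265 m³/d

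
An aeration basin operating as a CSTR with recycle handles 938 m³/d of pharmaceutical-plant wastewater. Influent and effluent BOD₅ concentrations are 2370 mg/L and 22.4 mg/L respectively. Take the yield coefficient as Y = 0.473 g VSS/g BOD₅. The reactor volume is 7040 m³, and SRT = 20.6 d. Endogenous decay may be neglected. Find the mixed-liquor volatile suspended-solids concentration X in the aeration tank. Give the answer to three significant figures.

X = Y·Q·ΔS·θ_c / V = 0.473 × 938 × (2370 − 22.4) × 20.6 / 7040 = 3048 mg/L.

X ≈ 3050 mg/L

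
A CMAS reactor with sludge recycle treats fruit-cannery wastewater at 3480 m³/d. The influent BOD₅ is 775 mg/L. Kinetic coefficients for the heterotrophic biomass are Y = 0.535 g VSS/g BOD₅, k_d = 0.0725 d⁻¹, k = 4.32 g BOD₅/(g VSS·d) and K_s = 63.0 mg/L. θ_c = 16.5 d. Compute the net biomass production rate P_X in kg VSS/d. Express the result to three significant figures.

P_X ≈ 654 kg VSS/d

Effluent substrate depends only on kinetics and SRT: S = K_s(1 + k_d θ_c) / [θ_c(Yk − k_d) − 1] = 63.0 × (1 + 0.0725 × 16.5) / [16.5 × (0.535 × 4.32 − 0.0725) − 1] = 138.4 / 35.94 = 3.850 mg/L.
The observed yield is Y_obs = Y/(1 + k_d·θ_c) = 0.535 / (1 + 0.0725 × 16.5) = 0.535 / 2.196 = 0.2436 g VSS per g BOD₅ removed.
Substrate removed = Q·(S₀ − S) = 3480 m³/d × (775 − 3.85) g/m³ = 2.68×10^6 g/d = 2684 kg/d.
Net biomass production P_X = Y_obs × Q·(S₀ − S) = 0.2436 × 2684 = 653.7 kg VSS/d.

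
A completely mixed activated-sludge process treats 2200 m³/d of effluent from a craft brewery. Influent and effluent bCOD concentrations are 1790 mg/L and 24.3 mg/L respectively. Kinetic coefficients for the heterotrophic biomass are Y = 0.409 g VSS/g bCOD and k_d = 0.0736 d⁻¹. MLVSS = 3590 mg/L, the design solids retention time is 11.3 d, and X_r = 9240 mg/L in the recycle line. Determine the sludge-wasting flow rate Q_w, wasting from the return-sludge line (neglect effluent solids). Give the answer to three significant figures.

Q_w ≈ 93.9 m³/d

From the SRT design equation V = Y Q (S₀−S) θ_c / [X (1 + k_d θ_c)] = 0.409 × 2200 × (1790 − 24.3) × 11.3 / [3590 × (1 + 0.0736 × 11.3)] = 1.8×10^7 / 6576 = 2730 m³.
θ_c = V·X/(Q_w·X_r) when wasting from the recycle, so Q_w = V·X/(θ_c·X_r) = 2730 × 3590 / (11.3 × 9240) = 93.87 m³/d.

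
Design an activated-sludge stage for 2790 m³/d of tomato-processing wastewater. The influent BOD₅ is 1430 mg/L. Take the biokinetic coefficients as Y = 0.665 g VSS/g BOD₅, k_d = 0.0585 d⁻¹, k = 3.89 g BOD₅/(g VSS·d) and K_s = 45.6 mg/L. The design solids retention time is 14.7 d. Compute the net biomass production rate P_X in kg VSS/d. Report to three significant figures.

From the Monod/SRT balance for a CMAS, S = K_s·(1+k_d θ_c)/[θ_c·(Y k − k_d) − 1] = 45.6 × (1 + 0.0585 × 14.7) / [14.7 × (0.665 × 3.89 − 0.0585) − 1] = 84.81 / 36.17 = 2.345 mg/L.
The observed yield is Y_obs = Y/(1 + k_d·θ_c) = 0.665 / (1 + 0.0585 × 14.7) = 0.665 / 1.860 = 0.3575 g VSS per g BOD₅ removed.
Substrate removed = Q·(S₀ − S) = 2790 m³/d × (1430 − 2.35) g/m³ = 3.98×10^6 g/d = 3983 kg/d.
Net biomass production P_X = Y_obs × Q·(S₀ − S) = 0.3575 × 3983 = 1424 kg VSS/d.

P_X ≈ 1420 kg VSS/d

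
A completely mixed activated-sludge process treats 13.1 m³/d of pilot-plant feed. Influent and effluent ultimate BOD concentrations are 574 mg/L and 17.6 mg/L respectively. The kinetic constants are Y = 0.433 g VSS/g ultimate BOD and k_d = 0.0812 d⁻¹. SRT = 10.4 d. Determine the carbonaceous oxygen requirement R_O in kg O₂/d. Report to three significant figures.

Correct the yield for decay: Y_obs = Y/(1 + k_d θ_c) = 0.433 / (1 + 0.0812 × 10.4) = 0.433 / 1.844 = 0.2348.
Substrate removed = Q·(S₀ − S) = 13.1 m³/d × (574 − 17.6) g/m³ = 7.29×10^3 g/d = 7.289 kg/d.
Biomass synthesised: P_X = Y_obs × 7.289 = 1.711 kg VSS/d.
R_O = Q·ΔS − 1.42 P_X = 7.289 − 2.430 = 4.859 kg O₂/d.

R_O ≈ 4.86 kg O₂/d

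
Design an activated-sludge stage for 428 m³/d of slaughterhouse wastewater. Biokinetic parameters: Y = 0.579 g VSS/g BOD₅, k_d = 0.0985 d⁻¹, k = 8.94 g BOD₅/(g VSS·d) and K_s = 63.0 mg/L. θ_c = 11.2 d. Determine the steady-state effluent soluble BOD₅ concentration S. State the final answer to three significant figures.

S ≈ 2.37 mg/L

From the Monod/SRT balance for a CMAS, S = K_s·(1+k_d θ_c)/[θ_c·(Y k − k_d) − 1] = 63.0 × (1 + 0.0985 × 11.2) / [11.2 × (0.579 × 8.94 − 0.0985) − 1] = 132.5 / 55.87 = 2.372 mg/L.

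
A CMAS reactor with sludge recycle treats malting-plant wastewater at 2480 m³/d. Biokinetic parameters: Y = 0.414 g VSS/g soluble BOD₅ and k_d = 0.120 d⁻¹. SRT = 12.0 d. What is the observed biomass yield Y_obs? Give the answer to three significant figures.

Y_obs = Y / (1 + k_d θ_c) = 0.414 / (1 + 0.120 × 12.0) = 0.414 / 2.440 = 0.1697.

Y_obs ≈ 0.170 g VSS/g soluble BOD₅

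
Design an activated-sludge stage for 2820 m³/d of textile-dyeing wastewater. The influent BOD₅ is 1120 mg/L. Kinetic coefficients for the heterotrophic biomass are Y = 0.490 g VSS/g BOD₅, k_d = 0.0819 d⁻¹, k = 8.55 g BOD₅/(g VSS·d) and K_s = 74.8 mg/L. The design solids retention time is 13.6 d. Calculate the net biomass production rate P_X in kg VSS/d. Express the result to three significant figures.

P_X ≈ 730 kg VSS/d

From the Monod/SRT balance for a CMAS, S = K_s·(1+k_d θ_c)/[θ_c·(Y k − k_d) − 1] = 74.8 × (1 + 0.0819 × 13.6) / [13.6 × (0.490 × 8.55 − 0.0819) − 1] = 158.1 / 54.86 = 2.882 mg/L.
Correct the yield for decay: Y_obs = Y/(1 + k_d θ_c) = 0.490 / (1 + 0.0819 × 13.6) = 0.490 / 2.114 = 0.2318.
Q·(S₀ − S) = 2820 × (1120 − 2.88) × 10⁻³ = 3150 kg/d removed.
P_X = Y_obs · Q(S₀ − S) = 0.2318 × 3150 = 730.3 kg VSS/d.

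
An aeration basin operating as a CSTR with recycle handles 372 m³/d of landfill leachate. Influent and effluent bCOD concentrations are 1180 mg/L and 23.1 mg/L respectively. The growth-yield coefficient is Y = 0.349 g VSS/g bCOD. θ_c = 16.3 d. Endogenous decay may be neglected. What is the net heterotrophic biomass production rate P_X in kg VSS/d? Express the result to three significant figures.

No decay correction is needed, so Y_obs = Y = 0.349.
Substrate removed = Q·(S₀ − S) = 372 m³/d × (1180 − 23.1) g/m³ = 4.3×10^5 g/d = 430.4 kg/d.
Biomass produced: P_X = Y_obs·Q·ΔS = 0.3490 × 430.4 ≈ 150.2 kg VSS/d.

P_X ≈ 150 kg VSS/d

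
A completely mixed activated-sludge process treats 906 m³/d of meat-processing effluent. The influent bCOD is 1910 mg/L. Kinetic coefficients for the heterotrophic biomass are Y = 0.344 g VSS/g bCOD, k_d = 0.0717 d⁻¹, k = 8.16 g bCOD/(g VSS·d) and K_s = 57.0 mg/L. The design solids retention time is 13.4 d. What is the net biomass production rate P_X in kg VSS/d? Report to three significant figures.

P_X ≈ 303 kg VSS/d

Effluent substrate depends only on kinetics and SRT: S = K_s(1 + k_d θ_c) / [θ_c(Yk − k_d) − 1] = 57.0 × (1 + 0.0717 × 13.4) / [13.4 × (0.344 × 8.16 − 0.0717) − 1] = 111.8 / 35.65 = 3.135 mg/L.
Correct the yield for decay: Y_obs = Y/(1 + k_d θ_c) = 0.344 / (1 + 0.0717 × 13.4) = 0.344 / 1.961 = 0.1754.
Mass of bCOD removed per day: Q(S₀ − S) = 906 × 1907 g/m³ = 1728 kg/d.
Net biomass production P_X = Y_obs × Q·(S₀ − S) = 0.1754 × 1728 = 303.1 kg VSS/d.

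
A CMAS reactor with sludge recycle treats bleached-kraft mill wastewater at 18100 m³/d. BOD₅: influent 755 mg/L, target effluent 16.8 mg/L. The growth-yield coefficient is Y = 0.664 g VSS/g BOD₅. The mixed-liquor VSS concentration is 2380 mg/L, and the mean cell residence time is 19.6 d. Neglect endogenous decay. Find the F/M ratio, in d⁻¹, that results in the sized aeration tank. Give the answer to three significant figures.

V·X = Y·Q·ΔS·θ_c gives V = 0.664 × 18100 × (755 − 16.8) × 19.6 / 2380 = 73063 m³.
Food-to-microorganism ratio F/M = Q S₀ / (V X) = 18100 × 755 / (73063 × 2380) = 0.07859 d⁻¹.

F/M ≈ 0.0786 d⁻¹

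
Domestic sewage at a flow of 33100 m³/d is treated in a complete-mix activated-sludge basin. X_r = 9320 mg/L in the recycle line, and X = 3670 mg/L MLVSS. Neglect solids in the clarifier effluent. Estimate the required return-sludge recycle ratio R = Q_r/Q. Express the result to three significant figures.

Mass balance around the secondary clarifier (neglecting effluent solids): R = X / (X_r − X) = 3670 / (9320 − 3670) = 0.6496.

R ≈ 0.650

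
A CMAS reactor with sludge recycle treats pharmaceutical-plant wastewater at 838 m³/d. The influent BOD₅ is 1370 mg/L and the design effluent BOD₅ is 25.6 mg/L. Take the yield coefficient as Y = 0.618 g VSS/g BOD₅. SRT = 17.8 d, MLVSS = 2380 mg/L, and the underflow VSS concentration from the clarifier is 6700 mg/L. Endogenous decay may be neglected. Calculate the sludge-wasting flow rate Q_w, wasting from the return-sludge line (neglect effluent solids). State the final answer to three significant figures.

Biomass mass balance (decay neglected): V·X = Y·Q·(S₀ − S)·θ_c, so V = 0.618 × 838 × (1370 − 25.6) × 17.8 / 2380 = 5207 m³.
θ_c = V·X/(Q_w·X_r) when wasting from the recycle, so Q_w = V·X/(θ_c·X_r) = 5207 × 2380 / (17.8 × 6700) = 103.9 m³/d.

Q_w ≈ 104 m³/d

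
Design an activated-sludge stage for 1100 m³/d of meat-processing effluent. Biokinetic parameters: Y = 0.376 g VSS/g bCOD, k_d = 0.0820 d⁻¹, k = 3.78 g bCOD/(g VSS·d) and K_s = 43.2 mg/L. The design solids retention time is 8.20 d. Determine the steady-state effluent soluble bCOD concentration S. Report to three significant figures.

From the Monod/SRT balance for a CMAS, S = K_s·(1+k_d θ_c)/[θ_c·(Y k − k_d) − 1] = 43.2 × (1 + 0.0820 × 8.20) / [8.20 × (0.376 × 3.78 − 0.0820) − 1] = 72.25 / 9.982 = 7.238 mg/L.

S ≈ 7.24 mg/L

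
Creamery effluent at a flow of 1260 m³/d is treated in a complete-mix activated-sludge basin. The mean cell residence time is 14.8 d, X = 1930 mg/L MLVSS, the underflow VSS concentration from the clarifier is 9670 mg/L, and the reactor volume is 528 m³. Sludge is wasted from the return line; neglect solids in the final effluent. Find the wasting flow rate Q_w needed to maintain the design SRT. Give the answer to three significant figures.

Wasting from the return line (neglecting effluent solids): Q_w = V·X / (θ_c·X_r) = 528.0 × 1930 / (14.8 × 9670) = 7.120 m³/d.

Q_w ≈ 7.12 m³/d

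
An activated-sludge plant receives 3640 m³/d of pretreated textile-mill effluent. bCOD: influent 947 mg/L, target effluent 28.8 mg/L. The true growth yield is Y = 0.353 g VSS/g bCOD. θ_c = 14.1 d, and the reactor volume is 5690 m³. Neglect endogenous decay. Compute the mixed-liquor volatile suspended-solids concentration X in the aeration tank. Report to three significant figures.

X ≈ 2920 mg/L

From V·X = Y·Q·(S₀ − S)·θ_c (decay neglected): X = 0.353 × 3640 × (947 − 28.8) × 14.1 / 5690 = 2924 mg/L.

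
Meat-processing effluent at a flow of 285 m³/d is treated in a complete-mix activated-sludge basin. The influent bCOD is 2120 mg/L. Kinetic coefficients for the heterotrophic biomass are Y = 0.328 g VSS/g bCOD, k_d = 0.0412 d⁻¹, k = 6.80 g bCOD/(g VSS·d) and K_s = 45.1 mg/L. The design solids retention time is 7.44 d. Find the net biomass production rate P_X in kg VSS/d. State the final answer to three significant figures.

P_X ≈ 151 kg VSS/d

Effluent substrate depends only on kinetics and SRT: S = K_s(1 + k_d θ_c) / [θ_c(Yk − k_d) − 1] = 45.1 × (1 + 0.0412 × 7.44) / [7.44 × (0.328 × 6.80 − 0.0412) − 1] = 58.92 / 15.29 = 3.854 mg/L.
Correct the yield for decay: Y_obs = Y/(1 + k_d θ_c) = 0.328 / (1 + 0.0412 × 7.44) = 0.328 / 1.307 = 0.2510.
ΔS = 2120 − 3.85 = 2116 mg/L, so the substrate removal rate is 285 × 2116/1000 = 603.1 kg bCOD/d.
Biomass produced: P_X = Y_obs·Q·ΔS = 0.2510 × 603.1 ≈ 151.4 kg VSS/d.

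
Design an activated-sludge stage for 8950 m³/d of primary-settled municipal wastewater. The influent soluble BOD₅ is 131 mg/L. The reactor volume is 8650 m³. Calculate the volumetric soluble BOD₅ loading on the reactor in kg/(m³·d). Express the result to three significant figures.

Applied soluble BOD₅ load per unit volume = Q·S₀/V = (8950 × 131/1000)/8650 = 0.1355 kg soluble BOD₅·m⁻³·d⁻¹.

L_v ≈ 0.136 kg soluble BOD₅/(m³·d)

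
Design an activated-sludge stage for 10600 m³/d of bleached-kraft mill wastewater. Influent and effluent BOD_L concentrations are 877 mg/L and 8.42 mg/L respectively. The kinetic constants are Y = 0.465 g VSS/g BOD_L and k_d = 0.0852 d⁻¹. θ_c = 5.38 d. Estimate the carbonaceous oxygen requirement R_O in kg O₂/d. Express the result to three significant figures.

R_O ≈ 5040 kg O₂/d

Observed yield with endogenous decay: Y_obs = Y / (1 + k_d·θ_c) = 0.465 / (1 + 0.0852 × 5.38) = 0.465 / 1.458 = 0.3188 g VSS/g BOD_L.
ΔS = 877 − 8.42 = 868.6 mg/L, so the substrate removal rate is 10600 × 868.6/1000 = 9207 kg BOD_L/d.
P_X = Y_obs·Q·(S₀ − S) = 0.3188 × 9207 = 2936 kg VSS/d.
R_O = Q·ΔS − 1.42 P_X = 9207 − 4169 = 5038 kg O₂/d.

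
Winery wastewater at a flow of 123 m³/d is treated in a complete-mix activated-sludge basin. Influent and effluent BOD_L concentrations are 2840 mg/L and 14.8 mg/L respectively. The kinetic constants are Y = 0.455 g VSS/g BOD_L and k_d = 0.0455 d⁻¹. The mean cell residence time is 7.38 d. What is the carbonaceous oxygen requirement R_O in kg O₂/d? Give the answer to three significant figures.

Observed yield with endogenous decay: Y_obs = Y / (1 + k_d·θ_c) = 0.455 / (1 + 0.0455 × 7.38) = 0.455 / 1.336 = 0.3406 g VSS/g BOD_L.
Mass of BOD_L removed per day: Q(S₀ − S) = 123 × 2825 g/m³ = 347.5 kg/d.
P_X = Y_obs·Q·(S₀ − S) = 0.3406 × 347.5 = 118.4 kg VSS/d.
R_O = Q·(S₀ − S) − 1.42·P_X = 347.5 − 1.42 × 118.4 = 179.4 kg O₂/d.

R_O ≈ 179 kg O₂/d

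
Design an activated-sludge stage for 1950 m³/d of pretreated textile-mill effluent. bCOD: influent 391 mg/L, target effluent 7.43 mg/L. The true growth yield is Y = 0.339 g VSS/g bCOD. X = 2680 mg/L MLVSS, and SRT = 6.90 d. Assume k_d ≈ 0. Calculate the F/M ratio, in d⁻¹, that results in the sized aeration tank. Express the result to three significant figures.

F/M ≈ 0.436 d⁻¹

With k_d = 0 the design equation reduces to V = Y Q (S₀−S) θ_c / X = 0.339 × 1950 × (391 − 7.43) × 6.90 / 2680 = 652.8 m³.
F/M = applied load / biomass = Q·S₀/(V·X) = 1950 × 391 / (652.8 × 2680) = 0.4358 d⁻¹.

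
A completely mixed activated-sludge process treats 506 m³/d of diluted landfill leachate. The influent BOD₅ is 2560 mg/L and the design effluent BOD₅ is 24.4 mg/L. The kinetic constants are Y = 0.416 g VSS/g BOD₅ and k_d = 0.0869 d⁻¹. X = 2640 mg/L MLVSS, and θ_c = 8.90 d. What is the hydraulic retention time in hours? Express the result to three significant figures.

τ ≈ 48.1 h

From the SRT design equation V = Y Q (S₀−S) θ_c / [X (1 + k_d θ_c)] = 0.416 × 506 × (2560 − 24.4) × 8.90 / [2640 × (1 + 0.0869 × 8.90)] = 4.75×10^6 / 4682 = 1015 m³.
τ = V/Q = 1015/506 = 2.005 d, or 48.12 h.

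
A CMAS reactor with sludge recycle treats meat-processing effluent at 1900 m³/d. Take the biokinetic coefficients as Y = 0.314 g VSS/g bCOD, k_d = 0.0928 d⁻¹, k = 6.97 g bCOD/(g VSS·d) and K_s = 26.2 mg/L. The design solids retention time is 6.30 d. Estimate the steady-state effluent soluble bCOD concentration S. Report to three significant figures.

S ≈ 3.40 mg/L

Effluent substrate depends only on kinetics and SRT: S = K_s(1 + k_d θ_c) / [θ_c(Yk − k_d) − 1] = 26.2 × (1 + 0.0928 × 6.30) / [6.30 × (0.314 × 6.97 − 0.0928) − 1] = 41.52 / 12.20 = 3.402 mg/L.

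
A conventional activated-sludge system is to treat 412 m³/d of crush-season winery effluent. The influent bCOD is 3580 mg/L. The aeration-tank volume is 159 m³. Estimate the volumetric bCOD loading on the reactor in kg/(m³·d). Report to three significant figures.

L_v = Q S₀ / V = 412 × 3580 × 10⁻³ / 159.0 = 9.276 kg/(m³·d).

L_v ≈ 9.28 kg bCOD/(m³·d)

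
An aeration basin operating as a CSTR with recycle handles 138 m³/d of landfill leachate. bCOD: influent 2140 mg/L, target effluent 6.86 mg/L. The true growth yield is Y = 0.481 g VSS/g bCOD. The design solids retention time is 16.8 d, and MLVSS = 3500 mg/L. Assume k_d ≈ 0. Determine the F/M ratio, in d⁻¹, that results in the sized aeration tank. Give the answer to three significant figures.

F/M ≈ 0.124 d⁻¹

Biomass mass balance (decay neglected): V·X = Y·Q·(S₀ − S)·θ_c, so V = 0.481 × 138 × (2140 − 6.86) × 16.8 / 3500 = 679.6 m³.
F/M = applied load / biomass = Q·S₀/(V·X) = 138 × 2140 / (679.6 × 3500) = 0.1241 d⁻¹.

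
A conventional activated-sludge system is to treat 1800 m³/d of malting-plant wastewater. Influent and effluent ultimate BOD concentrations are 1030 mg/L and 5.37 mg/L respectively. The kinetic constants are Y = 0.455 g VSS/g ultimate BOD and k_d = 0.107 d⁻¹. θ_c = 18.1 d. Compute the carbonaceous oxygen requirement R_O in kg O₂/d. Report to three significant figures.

R_O ≈ 1440 kg O₂/d

Y_obs = Y / (1 + k_d θ_c) = 0.455 / (1 + 0.107 × 18.1) = 0.455 / 2.937 = 0.1549.
ΔS = 1030 − 5.37 = 1025 mg/L, so the substrate removal rate is 1800 × 1025/1000 = 1844 kg ultimate BOD/d.
Net sludge production P_X = 0.1549 × 1844 = 285.8 kg VSS/d.
R_O = Q·(S₀ − S) − 1.42·P_X = 1844 − 1.42 × 285.8 = 1439 kg O₂/d.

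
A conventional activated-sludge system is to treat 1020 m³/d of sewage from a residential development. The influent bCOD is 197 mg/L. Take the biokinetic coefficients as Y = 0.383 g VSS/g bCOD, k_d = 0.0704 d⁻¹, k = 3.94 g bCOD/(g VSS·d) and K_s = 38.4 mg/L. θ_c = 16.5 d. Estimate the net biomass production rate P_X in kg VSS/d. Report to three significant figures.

P_X ≈ 34.9 kg VSS/d

For a completely mixed reactor with recycle the Lawrence–McCarty relation gives S = K_s·(1 + k_d·θ_c) / [θ_c·(Y·k − k_d) − 1] = 38.4 × (1 + 0.0704 × 16.5) / [16.5 × (0.383 × 3.94 − 0.0704) − 1] = 83.01 / 22.74 = 3.651 mg/L.
Y_obs = Y / (1 + k_d θ_c) = 0.383 / (1 + 0.0704 × 16.5) = 0.383 / 2.162 = 0.1772.
Mass of bCOD removed per day: Q(S₀ − S) = 1020 × 193.3 g/m³ = 197.2 kg/d.
Biomass produced: P_X = Y_obs·Q·ΔS = 0.1772 × 197.2 ≈ 34.94 kg VSS/d.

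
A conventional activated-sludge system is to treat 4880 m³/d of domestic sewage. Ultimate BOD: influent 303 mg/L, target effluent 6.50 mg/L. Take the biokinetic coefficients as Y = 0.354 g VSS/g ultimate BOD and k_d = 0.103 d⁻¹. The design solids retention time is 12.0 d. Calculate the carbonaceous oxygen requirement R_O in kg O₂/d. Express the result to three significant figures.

R_O ≈ 1120 kg O₂/d

Correct the yield for decay: Y_obs = Y/(1 + k_d θ_c) = 0.354 / (1 + 0.103 × 12.0) = 0.354 / 2.236 = 0.1583.
ΔS = 303 − 6.50 = 296.5 mg/L, so the substrate removal rate is 4880 × 296.5/1000 = 1447 kg ultimate BOD/d.
Net sludge production P_X = 0.1583 × 1447 = 229.1 kg VSS/d.
R_O = Q·(S₀ − S) − 1.42·P_X = 1447 − 1.42 × 229.1 = 1122 kg O₂/d.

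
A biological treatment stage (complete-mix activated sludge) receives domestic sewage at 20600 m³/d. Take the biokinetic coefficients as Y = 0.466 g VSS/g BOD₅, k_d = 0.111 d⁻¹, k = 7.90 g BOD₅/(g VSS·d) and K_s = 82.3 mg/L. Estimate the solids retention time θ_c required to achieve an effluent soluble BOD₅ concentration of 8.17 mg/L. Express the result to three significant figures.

θ_c ≈ 4.52 d

Specific growth rate at S = 8.17 mg/L: μ = YkS/(K_s+S) = 0.466·7.90·8.17/(82.3+8.17) = 0.3325 d⁻¹.
θ_c = 1/(μ − k_d) = 1/(0.3325 − 0.111) = 1/0.2215 = 4.516 d.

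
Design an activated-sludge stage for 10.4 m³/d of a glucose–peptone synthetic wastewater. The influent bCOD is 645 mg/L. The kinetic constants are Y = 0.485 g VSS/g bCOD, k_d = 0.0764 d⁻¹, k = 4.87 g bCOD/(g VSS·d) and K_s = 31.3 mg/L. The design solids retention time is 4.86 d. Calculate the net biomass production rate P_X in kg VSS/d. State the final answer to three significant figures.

P_X ≈ 2.36 kg VSS/d

Effluent substrate depends only on kinetics and SRT: S = K_s(1 + k_d θ_c) / [θ_c(Yk − k_d) − 1] = 31.3 × (1 + 0.0764 × 4.86) / [4.86 × (0.485 × 4.87 − 0.0764) − 1] = 42.92 / 10.11 = 4.246 mg/L.
Observed yield with endogenous decay: Y_obs = Y / (1 + k_d·θ_c) = 0.485 / (1 + 0.0764 × 4.86) = 0.485 / 1.371 = 0.3537 g VSS/g bCOD.
Mass of bCOD removed per day: Q(S₀ − S) = 10.4 × 640.8 g/m³ = 6.664 kg/d.
Net biomass production P_X = Y_obs × Q·(S₀ − S) = 0.3537 × 6.664 = 2.357 kg VSS/d.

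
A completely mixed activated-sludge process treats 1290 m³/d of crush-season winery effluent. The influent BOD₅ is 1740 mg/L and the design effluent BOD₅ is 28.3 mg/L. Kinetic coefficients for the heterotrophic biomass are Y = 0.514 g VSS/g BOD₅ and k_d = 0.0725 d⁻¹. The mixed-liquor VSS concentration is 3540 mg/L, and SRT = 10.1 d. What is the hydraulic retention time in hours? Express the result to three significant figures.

τ ≈ 34.8 h

Steady-state biomass mass balance: V·X·(1 + k_d·θ_c) = Y·Q·(S₀ − S)·θ_c, so V = 0.514 × 1290 × (1740 − 28.3) × 10.1 / [3540 × (1 + 0.0725 × 10.1)] = 1.15×10^7 / 6132 = 1869 m³.
τ = V/Q = 1869/1290 = 1.449 d, or 34.78 h.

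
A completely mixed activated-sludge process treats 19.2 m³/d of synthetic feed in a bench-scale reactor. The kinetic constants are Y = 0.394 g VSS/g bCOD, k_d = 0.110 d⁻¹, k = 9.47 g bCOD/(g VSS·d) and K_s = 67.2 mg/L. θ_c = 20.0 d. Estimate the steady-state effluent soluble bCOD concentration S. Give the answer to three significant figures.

For a completely mixed reactor with recycle the Lawrence–McCarty relation gives S = K_s·(1 + k_d·θ_c) / [θ_c·(Y·k − k_d) − 1] = 67.2 × (1 + 0.110 × 20.0) / [20.0 × (0.394 × 9.47 − 0.110) − 1] = 215.0 / 71.42 = 3.011 mg/L.

S ≈ 3.01 mg/L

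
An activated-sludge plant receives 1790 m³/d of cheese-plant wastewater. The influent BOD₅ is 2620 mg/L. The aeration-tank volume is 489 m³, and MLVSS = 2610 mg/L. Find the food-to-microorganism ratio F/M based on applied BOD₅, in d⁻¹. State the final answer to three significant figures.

F/M = Q·S₀ / (V·X) = 1790 × 2620 / (489.0 × 2610) = 3.675 g BOD₅·(g VSS·d)⁻¹.

F/M ≈ 3.67 d⁻¹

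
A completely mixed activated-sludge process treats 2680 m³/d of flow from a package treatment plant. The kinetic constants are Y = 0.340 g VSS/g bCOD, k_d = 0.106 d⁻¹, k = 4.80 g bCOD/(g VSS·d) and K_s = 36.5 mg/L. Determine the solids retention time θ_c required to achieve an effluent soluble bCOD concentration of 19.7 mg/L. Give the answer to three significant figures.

At the target effluent, Y k S/(K_s+S) = 0.340×4.80×19.7/56.20 = 0.5721 d⁻¹.
1/θ_c = 0.5721 − 0.106 = 0.4661 d⁻¹, so θ_c = 2.146 d.

θ_c ≈ 2.15 d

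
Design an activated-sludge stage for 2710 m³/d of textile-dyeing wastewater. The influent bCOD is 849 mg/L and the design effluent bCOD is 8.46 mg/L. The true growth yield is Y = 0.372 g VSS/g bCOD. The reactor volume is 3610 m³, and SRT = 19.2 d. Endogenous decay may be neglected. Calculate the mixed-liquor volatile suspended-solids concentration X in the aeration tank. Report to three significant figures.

X ≈ 4510 mg/L

From V·X = Y·Q·(S₀ − S)·θ_c (decay neglected): X = 0.372 × 2710 × (849 − 8.46) × 19.2 / 3610 = 4507 mg/L.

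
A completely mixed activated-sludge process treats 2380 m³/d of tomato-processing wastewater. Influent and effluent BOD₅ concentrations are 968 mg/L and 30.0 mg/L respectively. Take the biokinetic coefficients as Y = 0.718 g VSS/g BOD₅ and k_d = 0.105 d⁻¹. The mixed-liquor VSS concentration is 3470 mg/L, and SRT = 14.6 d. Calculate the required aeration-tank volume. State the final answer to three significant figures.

V ≈ 2660 m³

Steady-state biomass mass balance: V·X·(1 + k_d·θ_c) = Y·Q·(S₀ − S)·θ_c, so V = 0.718 × 2380 × (968 − 30.0) × 14.6 / [3470 × (1 + 0.105 × 14.6)] = 2.34×10^7 / 8790 = 2663 m³.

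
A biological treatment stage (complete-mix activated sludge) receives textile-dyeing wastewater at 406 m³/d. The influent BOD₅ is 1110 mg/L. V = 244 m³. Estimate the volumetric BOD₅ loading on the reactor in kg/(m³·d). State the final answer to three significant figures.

L_v ≈ 1.85 kg BOD₅/(m³·d)

Applied BOD₅ load per unit volume = Q·S₀/V = (406 × 1110/1000)/244.0 = 1.847 kg BOD₅·m⁻³·d⁻¹.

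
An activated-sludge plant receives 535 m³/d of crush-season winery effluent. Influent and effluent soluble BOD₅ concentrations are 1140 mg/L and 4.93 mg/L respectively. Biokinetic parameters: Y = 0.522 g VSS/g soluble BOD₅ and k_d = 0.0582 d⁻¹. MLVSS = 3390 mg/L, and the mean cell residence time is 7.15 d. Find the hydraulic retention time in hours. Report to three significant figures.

From the SRT design equation V = Y Q (S₀−S) θ_c / [X (1 + k_d θ_c)] = 0.522 × 535 × (1140 − 4.93) × 7.15 / [3390 × (1 + 0.0582 × 7.15)] = 2.27×10^6 / 4801 = 472.1 m³.
τ = V/Q = 472.1/535 = 0.8825 d, or 21.18 h.

τ ≈ 21.2 h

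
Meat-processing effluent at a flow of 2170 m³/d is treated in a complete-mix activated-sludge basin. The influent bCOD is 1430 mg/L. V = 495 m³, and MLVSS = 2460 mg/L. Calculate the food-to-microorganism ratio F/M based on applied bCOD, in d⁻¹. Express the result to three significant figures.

F/M ≈ 2.55 d⁻¹

F/M = Q·S₀ / (V·X) = 2170 × 1430 / (495.0 × 2460) = 2.548 g bCOD·(g VSS·d)⁻¹.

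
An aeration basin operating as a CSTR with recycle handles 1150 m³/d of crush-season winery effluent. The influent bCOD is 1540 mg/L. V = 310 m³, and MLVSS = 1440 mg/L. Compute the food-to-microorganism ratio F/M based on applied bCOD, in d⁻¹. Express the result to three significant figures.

F/M ≈ 3.97 d⁻¹

F/M = applied load / biomass = Q·S₀/(V·X) = 1150 × 1540 / (310.0 × 1440) = 3.967 d⁻¹.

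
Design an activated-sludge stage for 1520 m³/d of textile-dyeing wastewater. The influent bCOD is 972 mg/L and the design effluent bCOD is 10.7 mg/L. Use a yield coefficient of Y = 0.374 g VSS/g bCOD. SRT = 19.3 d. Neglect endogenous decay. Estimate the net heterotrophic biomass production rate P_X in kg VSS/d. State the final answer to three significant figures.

No decay correction is needed, so Y_obs = Y = 0.374.
Mass of bCOD removed per day: Q(S₀ − S) = 1520 × 961.3 g/m³ = 1461 kg/d.
P_X = Y_obs · Q(S₀ − S) = 0.3740 × 1461 = 546.5 kg VSS/d.

P_X ≈ 546 kg VSS/d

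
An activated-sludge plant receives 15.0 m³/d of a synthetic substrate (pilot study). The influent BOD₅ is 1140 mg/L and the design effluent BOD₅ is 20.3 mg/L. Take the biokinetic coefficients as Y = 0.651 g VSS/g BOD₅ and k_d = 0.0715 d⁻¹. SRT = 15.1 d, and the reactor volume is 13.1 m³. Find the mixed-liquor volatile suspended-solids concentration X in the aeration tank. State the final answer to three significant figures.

From V·X·(1 + k_d·θ_c) = Y·Q·(S₀ − S)·θ_c: X = 0.651 × 15.0 × (1140 − 20.3) × 15.1 / [13.1 × (1 + 0.0715 × 15.1)] = 6060 mg/L.

X ≈ 6060 mg/L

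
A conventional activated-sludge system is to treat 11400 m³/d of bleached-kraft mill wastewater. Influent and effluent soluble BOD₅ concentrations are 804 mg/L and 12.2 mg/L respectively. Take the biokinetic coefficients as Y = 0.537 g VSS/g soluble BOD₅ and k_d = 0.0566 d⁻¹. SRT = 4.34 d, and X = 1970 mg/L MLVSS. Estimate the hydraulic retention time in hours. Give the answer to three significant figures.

τ ≈ 18.0 h

Steady-state biomass mass balance: V·X·(1 + k_d·θ_c) = Y·Q·(S₀ − S)·θ_c, so V = 0.537 × 11400 × (804 − 12.2) × 4.34 / [1970 × (1 + 0.0566 × 4.34)] = 2.1×10^7 / 2454 = 8573 m³.
HRT = V/Q = 8573 m³ / 11400 m³·d⁻¹ = 0.7520 d × 24 = 18.05 h.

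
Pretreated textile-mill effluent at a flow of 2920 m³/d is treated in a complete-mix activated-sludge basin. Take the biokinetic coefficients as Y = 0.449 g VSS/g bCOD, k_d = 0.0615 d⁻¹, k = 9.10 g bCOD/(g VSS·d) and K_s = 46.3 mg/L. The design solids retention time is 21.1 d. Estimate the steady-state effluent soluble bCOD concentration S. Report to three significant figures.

From the Monod/SRT balance for a CMAS, S = K_s·(1+k_d θ_c)/[θ_c·(Y k − k_d) − 1] = 46.3 × (1 + 0.0615 × 21.1) / [21.1 × (0.449 × 9.10 − 0.0615) − 1] = 106.4 / 83.91 = 1.268 mg/L.

S ≈ 1.27 mg/L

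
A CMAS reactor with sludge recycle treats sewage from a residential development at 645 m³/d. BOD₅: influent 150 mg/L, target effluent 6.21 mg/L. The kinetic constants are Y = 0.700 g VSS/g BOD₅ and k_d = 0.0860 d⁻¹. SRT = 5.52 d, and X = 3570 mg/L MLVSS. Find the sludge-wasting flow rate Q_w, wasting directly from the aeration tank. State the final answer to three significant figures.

Q_w ≈ 12.3 m³/d

Steady-state biomass mass balance: V·X·(1 + k_d·θ_c) = Y·Q·(S₀ − S)·θ_c, so V = 0.700 × 645 × (150 − 6.21) × 5.52 / [3570 × (1 + 0.0860 × 5.52)] = 3.58×10^5 / 5265 = 68.07 m³.
With mixed-liquor wasting, θ_c = V/Q_w, so Q_w = V/θ_c = 68.07/5.52 = 12.33 m³/d.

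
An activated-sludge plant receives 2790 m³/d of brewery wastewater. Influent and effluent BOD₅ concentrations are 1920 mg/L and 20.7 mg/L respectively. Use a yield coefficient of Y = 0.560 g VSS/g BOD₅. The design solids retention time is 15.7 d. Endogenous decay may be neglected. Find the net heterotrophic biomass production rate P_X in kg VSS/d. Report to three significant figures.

With endogenous decay neglected, the observed yield equals the true yield: Y_obs = Y = 0.560 g VSS/g BOD₅.
Mass of BOD₅ removed per day: Q(S₀ − S) = 2790 × 1899 g/m³ = 5299 kg/d.
Net biomass production P_X = Y_obs × Q·(S₀ − S) = 0.5600 × 5299 = 2967 kg VSS/d.

P_X ≈ 2970 kg VSS/d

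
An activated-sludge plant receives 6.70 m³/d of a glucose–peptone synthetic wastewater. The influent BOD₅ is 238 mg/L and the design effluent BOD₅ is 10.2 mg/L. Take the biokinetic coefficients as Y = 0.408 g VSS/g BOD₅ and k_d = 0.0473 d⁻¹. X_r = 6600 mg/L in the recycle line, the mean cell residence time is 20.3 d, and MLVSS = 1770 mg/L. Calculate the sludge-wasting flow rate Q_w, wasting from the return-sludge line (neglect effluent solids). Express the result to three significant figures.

Q_w ≈ 0.0481 m³/d

Rearranging the biomass balance for a CMAS with decay, V = Y·Q·ΔS·θ_c / [X·(1+k_d θ_c)] = 0.408 × 6.70 × (238 − 10.2) × 20.3 / [1770 × (1 + 0.0473 × 20.3)] = 1.26×10^4 / 3470 = 3.643 m³.
Wasting from the return line (neglecting effluent solids): Q_w = V·X / (θ_c·X_r) = 3.643 × 1770 / (20.3 × 6600) = 0.04813 m³/d.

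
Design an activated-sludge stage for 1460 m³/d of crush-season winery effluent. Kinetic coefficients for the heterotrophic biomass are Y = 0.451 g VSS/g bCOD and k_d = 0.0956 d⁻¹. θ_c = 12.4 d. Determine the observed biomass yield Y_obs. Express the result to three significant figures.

Y_obs = Y / (1 + k_d θ_c) = 0.451 / (1 + 0.0956 × 12.4) = 0.451 / 2.185 = 0.2064.

Y_obs ≈ 0.206 g VSS/g bCOD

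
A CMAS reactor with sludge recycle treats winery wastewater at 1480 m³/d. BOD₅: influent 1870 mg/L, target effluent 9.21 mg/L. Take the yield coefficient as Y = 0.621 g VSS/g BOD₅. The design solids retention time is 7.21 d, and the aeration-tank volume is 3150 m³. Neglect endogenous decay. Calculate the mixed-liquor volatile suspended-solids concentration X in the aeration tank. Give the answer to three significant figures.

From V·X = Y·Q·(S₀ − S)·θ_c (decay neglected): X = 0.621 × 1480 × (1870 − 9.21) × 7.21 / 3150 = 3914 mg/L.

X ≈ 3910 mg/L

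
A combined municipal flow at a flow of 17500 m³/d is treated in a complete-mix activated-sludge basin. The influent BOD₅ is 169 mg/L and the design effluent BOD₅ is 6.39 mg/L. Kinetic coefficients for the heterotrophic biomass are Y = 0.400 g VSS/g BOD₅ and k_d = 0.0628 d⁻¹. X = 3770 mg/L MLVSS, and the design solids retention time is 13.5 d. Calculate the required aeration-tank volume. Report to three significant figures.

Steady-state biomass mass balance: V·X·(1 + k_d·θ_c) = Y·Q·(S₀ − S)·θ_c, so V = 0.400 × 17500 × (169 − 6.39) × 13.5 / [3770 × (1 + 0.0628 × 13.5)] = 1.54×10^7 / 6966 = 2206 m³.

V ≈ 2210 m³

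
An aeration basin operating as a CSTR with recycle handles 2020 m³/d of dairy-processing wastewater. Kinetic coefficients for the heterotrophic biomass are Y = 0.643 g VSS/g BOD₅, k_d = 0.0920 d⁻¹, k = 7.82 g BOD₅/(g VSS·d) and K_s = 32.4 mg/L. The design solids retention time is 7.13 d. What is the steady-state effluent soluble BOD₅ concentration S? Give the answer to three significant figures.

Effluent substrate depends only on kinetics and SRT: S = K_s(1 + k_d θ_c) / [θ_c(Yk − k_d) − 1] = 32.4 × (1 + 0.0920 × 7.13) / [7.13 × (0.643 × 7.82 − 0.0920) − 1] = 53.65 / 34.20 = 1.569 mg/L.

S ≈ 1.57 mg/L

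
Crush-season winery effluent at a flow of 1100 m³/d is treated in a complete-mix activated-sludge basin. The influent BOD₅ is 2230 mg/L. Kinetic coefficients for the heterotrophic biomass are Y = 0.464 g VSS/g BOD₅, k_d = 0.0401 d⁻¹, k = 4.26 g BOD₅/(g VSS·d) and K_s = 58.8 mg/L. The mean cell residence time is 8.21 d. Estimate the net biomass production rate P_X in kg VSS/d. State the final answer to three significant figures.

P_X ≈ 854 kg VSS/d

From the Monod/SRT balance for a CMAS, S = K_s·(1+k_d θ_c)/[θ_c·(Y k − k_d) − 1] = 58.8 × (1 + 0.0401 × 8.21) / [8.21 × (0.464 × 4.26 − 0.0401) − 1] = 78.16 / 14.90 = 5.246 mg/L.
Observed yield with endogenous decay: Y_obs = Y / (1 + k_d·θ_c) = 0.464 / (1 + 0.0401 × 8.21) = 0.464 / 1.329 = 0.3491 g VSS/g BOD₅.
ΔS = 2230 − 5.25 = 2225 mg/L, so the substrate removal rate is 1100 × 2225/1000 = 2447 kg BOD₅/d.
So the net sludge growth is P_X = 0.3491 × 2447 = 854.3 kg VSS/d.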